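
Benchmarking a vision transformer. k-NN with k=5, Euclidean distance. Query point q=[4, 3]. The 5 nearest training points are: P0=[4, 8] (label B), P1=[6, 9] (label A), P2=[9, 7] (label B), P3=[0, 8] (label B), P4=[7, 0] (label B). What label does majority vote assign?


d(q,P0) = 5.0  (label B)
d(q,P1) = 6.3246  (label A)
d(q,P2) = 6.4031  (label B)
d(q,P3) = 6.4031  (label B)
d(q,P4) = 4.2426  (label B)
Votes: A=1, B=4
Majority → B

B


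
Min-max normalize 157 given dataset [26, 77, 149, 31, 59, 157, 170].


min=26, max=170
(157-26)/(170-26) = 131/144 = 0.9097

0.9097


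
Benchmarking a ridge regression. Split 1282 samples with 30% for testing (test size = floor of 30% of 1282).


Test = ⌊1282·30/100⌋ = 384
Train = 1282 - 384 = 898

Train: 898, Test: 384


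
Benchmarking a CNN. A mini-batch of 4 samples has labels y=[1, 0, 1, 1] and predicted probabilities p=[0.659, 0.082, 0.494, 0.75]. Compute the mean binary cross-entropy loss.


L[0] = -ln(0.659) = 0.417
L[1] = -ln(1-0.082) = -ln(0.918) = 0.0856
L[2] = -ln(0.494) = 0.7052
L[3] = -ln(0.75) = 0.2877
mean = (0.417 + 0.0856 + 0.7052 + 0.2877)/4 = 0.3739

0.3739


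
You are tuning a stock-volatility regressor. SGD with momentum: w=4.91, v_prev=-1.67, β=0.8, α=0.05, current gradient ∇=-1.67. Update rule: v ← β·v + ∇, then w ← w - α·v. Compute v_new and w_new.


v_new = 0.8·-1.67 - 1.67 = -1.336 - 1.67 = -3.006
w_new = 4.91 - 0.05·-3.006 = 4.91 + 0.1503 = 5.0603

v_new=-3.006, w_new=5.0603


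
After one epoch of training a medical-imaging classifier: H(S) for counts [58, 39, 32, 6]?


Probabilities: [58/135, 39/135, 32/135, 6/135] ≈ [0.4296, 0.2889, 0.237, 0.0444]
H = -((58/135)·log₂(58/135) + (39/135)·log₂(39/135) + (32/135)·log₂(32/135) + (6/135)·log₂(6/135))
  = 1.7331 bits

1.7331 bits


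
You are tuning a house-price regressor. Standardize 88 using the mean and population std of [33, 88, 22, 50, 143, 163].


μ = 83.1667, σ = 53.7507
z = (88 - 83.1667)/53.7507 = 0.0899

0.0899


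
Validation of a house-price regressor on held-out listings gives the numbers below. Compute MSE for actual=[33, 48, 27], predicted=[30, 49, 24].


Squared errors: (33-30)²=9, (48-49)²=1, (27-24)²=9
Sum = 19
MSE = 19/3 = 19/3

19/3


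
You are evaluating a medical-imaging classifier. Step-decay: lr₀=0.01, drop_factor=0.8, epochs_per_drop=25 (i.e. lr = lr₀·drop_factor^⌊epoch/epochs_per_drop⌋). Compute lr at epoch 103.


n_drops = ⌊103/25⌋ = 4
lr = 0.01·0.8^4 = 0.01·0.4096 = 0.004096

0.004096


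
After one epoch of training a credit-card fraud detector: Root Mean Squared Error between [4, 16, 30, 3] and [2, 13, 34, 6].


MSE = 38/4 = 9.5
RMSE = √(38/4) = 3.0822

3.0822


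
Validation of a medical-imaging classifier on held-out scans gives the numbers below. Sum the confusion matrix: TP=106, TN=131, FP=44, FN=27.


Total = TP + TN + FP + FN
= 106 + 131 + 44 + 27
= 308
(Predicted positive: 150, predicted negative: 158)

308


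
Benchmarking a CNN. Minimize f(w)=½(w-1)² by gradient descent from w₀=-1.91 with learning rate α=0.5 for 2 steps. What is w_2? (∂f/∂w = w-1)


step 1: grad = -1.91-1 = -2.91; w = -1.91 - 0.5·(-2.91) = -0.455
step 2: grad = -0.455-1 = -1.455; w = -0.455 - 0.5·(-1.455) = 0.2725

0.2725


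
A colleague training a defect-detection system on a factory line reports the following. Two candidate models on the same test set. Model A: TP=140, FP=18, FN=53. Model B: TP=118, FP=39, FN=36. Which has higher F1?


Model A: P=140/158=0.8861, R=140/193=0.7254, F1=2PR/(P+R)=2TP/(2TP+FP+FN)=280/351=0.7977
Model B: P=118/157=0.7516, R=118/154=0.7662, F1=2PR/(P+R)=2TP/(2TP+FP+FN)=236/311=0.7588
0.7977 > 0.7588 → Model A

Model A


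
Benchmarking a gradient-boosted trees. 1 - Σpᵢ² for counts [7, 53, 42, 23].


Probabilities: [7/125, 53/125, 42/125, 23/125] ≈ [0.056, 0.424, 0.336, 0.184]
Σpᵢ² = (49 + 2809 + 1764 + 529)/125² = 5151/15625
Gini = 1 - Σpᵢ² = 1 - 5151/15625 = 0.6703

0.6703


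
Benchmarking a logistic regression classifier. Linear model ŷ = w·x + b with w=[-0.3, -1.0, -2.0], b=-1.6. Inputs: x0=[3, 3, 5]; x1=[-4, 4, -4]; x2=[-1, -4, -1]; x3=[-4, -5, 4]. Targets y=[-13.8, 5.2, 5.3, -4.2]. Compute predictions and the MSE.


ŷ0 = (-0.3)·(3) + (-1.0)·(3) + (-2.0)·(5) - 1.6 = -15.5
ŷ1 = (-0.3)·(-4) + (-1.0)·(4) + (-2.0)·(-4) - 1.6 = 3.6
ŷ2 = (-0.3)·(-1) + (-1.0)·(-4) + (-2.0)·(-1) - 1.6 = 4.7
ŷ3 = (-0.3)·(-4) + (-1.0)·(-5) + (-2.0)·(4) - 1.6 = -3.4
errors² = [2.89, 2.56, 0.36, 0.64]
MSE = 6.4500/4 = 1.6125

1.6125


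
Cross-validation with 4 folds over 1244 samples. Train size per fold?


Fold size = 1244/4 = 311
Training per fold = 1244 - 311 = 933

933


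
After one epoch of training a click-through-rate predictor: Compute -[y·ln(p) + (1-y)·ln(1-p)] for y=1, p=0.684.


BCE = -[y·ln(p) + (1-y)·ln(1-p)]
= -1·ln(0.684) - 0
= -ln(0.684) = 0.3798

0.3798


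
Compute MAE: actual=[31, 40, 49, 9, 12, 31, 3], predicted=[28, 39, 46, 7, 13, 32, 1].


Absolute errors: |31-28|=3, |40-39|=1, |49-46|=3, |9-7|=2, |12-13|=1, |31-32|=1, |3-1|=2
Sum = 13
MAE = 13/7 = 13/7

13/7


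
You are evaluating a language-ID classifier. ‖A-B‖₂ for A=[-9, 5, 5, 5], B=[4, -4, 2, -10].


d = √((-9-4)² + (5+ 4)² + (5-2)² + (5+ 10)²)
  = √(169 + 81 + 9 + 225)
  = √484 = 22.0

22.0


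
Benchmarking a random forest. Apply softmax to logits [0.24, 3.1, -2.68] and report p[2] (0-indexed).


Exponentials: e^0.24=1.2712, e^3.1=22.198, e^-2.68=0.0686
Sum = 23.5378
Softmax = [0.054, 0.9431, 0.0029]
p[2] = 0.0686/23.5378 = 0.0029

0.0029


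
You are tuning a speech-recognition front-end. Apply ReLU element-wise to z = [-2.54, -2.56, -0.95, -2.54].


ReLU(-2.54) = max(0, -2.54) = 0.0
ReLU(-2.56) = max(0, -2.56) = 0.0
ReLU(-0.95) = max(0, -0.95) = 0.0
ReLU(-2.54) = max(0, -2.54) = 0.0
result = [0.0, 0.0, 0.0, 0.0]

[0.0, 0.0, 0.0, 0.0]


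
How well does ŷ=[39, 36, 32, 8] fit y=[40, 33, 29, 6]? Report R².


ȳ = 27
SS_res = Σ(y-ŷ)² = 23
SS_tot = Σ(y-ȳ)² = 650
R² = 1 - SS_res/SS_tot = 1 - 0.0354 = 0.9646

0.9646


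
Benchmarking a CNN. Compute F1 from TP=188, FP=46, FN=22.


Precision = 188/234 = 0.8034
Recall = 188/210 = 0.8952
F1 = 2·P·R/(P+R) = 2·TP/(2·TP+FP+FN) = 376/(376+46+22) = 376/444 = 0.8468

0.8468


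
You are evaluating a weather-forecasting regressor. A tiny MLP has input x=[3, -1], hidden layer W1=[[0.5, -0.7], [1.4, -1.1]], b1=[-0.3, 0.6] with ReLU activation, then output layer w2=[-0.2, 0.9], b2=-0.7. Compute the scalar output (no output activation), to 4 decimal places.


z1[0] = (0.5)·(3) + (-0.7)·(-1) - 0.3 = 1.9
z1[1] = (1.4)·(3) + (-1.1)·(-1) + 0.6 = 5.9
h = ReLU(z1) = [1.9, 5.9]
output = (-0.2)·(1.9) + (0.9)·(5.9) - 0.7 = 4.23

4.23


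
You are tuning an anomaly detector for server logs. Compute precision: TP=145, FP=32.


Precision = TP/(TP+FP)
= 145/(145+32)
= 145/177 = 81.92%

81.92%


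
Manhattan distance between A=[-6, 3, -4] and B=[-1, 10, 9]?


d = |-6+ 1| + |3-10| + |-4-9|
  = 5 + 7 + 13
  = 25

25


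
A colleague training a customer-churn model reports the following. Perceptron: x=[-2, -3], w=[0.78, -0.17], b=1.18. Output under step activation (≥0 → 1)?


z = (-2)·(0.78) + (-3)·(-0.17) + 1.18
  = 0.13
step(z) = 1 (z≥0)

1


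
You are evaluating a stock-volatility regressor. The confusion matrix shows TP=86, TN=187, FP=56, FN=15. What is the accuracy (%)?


Accuracy = (TP+TN)/(TP+TN+FP+FN)
= (86+187)/(344)
= 273/344 = 79.36%

79.36%


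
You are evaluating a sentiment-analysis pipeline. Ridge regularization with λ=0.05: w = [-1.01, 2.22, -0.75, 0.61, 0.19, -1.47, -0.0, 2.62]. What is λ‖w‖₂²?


‖w‖₂² = (-1.01)² + (2.22)² + (-0.75)² + (0.61)² + (0.19)² + (-1.47)² + (-0.0)² + (2.62)²
     = 1.0201 + 4.9284 + 0.5625 + 0.3721 + 0.0361 + 2.1609 + 0 + 6.8644
     = 15.9445
λ·‖w‖₂² = 0.05·15.9445 = 0.797225

0.797225


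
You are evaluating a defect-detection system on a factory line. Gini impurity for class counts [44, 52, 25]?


Probabilities: [44/121, 52/121, 25/121] ≈ [0.3636, 0.4298, 0.2066]
Σpᵢ² = (1936 + 2704 + 625)/121² = 5265/14641
Gini = 1 - Σpᵢ² = 1 - 5265/14641 = 0.6404

0.6404


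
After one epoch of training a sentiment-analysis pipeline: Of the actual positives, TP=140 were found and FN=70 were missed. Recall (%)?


Recall = TP/(TP+FN)
= 140/(140+70)
= 140/210 = 66.67%

66.67%


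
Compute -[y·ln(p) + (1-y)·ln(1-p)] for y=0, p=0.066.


BCE = -[y·ln(p) + (1-y)·ln(1-p)]
= -0 - 1·ln(1-0.066)
= -ln(0.934) = 0.0683

0.0683


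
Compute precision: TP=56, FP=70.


Precision = TP/(TP+FP)
= 56/(56+70)
= 56/126 = 44.44%

44.44%


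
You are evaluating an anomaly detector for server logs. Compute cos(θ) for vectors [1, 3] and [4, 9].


A·B = 1·4 + 3·9 = 31
‖A‖ = √10 = 3.1623, ‖B‖ = √97 = 9.8489
cos = 31/(√10·√97) = 31/√970 = 0.9954

0.9954


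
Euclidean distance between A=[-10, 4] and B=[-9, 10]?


d = √((-10+ 9)² + (4-10)²)
  = √(1 + 36)
  = √37 = 6.0828

6.0828


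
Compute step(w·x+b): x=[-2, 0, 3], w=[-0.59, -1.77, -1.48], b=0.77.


z = (-2)·(-0.59) + (0)·(-1.77) + (3)·(-1.48) + 0.77
  = -2.49
step(z) = 0 (z<0)

0


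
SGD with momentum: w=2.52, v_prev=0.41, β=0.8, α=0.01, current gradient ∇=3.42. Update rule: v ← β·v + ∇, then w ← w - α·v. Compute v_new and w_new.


v_new = 0.8·0.41 + 3.42 = 0.328 + 3.42 = 3.748
w_new = 2.52 - 0.01·3.748 = 2.52 - 0.03748 = 2.48252

v_new=3.748, w_new=2.48252


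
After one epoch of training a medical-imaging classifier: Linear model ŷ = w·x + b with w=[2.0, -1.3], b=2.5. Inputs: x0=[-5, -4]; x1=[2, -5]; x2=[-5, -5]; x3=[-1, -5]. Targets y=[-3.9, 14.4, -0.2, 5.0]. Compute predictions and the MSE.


ŷ0 = (2.0)·(-5) + (-1.3)·(-4) + 2.5 = -2.3
ŷ1 = (2.0)·(2) + (-1.3)·(-5) + 2.5 = 13.0
ŷ2 = (2.0)·(-5) + (-1.3)·(-5) + 2.5 = -1.0
ŷ3 = (2.0)·(-1) + (-1.3)·(-5) + 2.5 = 7.0
errors² = [2.56, 1.96, 0.64, 4.0]
MSE = 9.1600/4 = 2.29

2.29


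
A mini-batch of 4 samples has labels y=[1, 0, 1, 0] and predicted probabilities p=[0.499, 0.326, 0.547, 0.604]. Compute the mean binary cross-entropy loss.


L[0] = -ln(0.499) = 0.6951
L[1] = -ln(1-0.326) = -ln(0.674) = 0.3945
L[2] = -ln(0.547) = 0.6033
L[3] = -ln(1-0.604) = -ln(0.396) = 0.9263
mean = (0.6951 + 0.3945 + 0.6033 + 0.9263)/4 = 0.6548

0.6548


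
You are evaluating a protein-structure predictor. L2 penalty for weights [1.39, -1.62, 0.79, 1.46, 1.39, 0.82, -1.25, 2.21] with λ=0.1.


‖w‖₂² = (1.39)² + (-1.62)² + (0.79)² + (1.46)² + (1.39)² + (0.82)² + (-1.25)² + (2.21)²
     = 1.9321 + 2.6244 + 0.6241 + 2.1316 + 1.9321 + 0.6724 + 1.5625 + 4.8841
     = 16.3633
λ·‖w‖₂² = 0.1·16.3633 = 1.63633

1.63633


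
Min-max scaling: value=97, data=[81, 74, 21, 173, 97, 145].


min=21, max=173
(97-21)/(173-21) = 76/152 = 0.5

0.5


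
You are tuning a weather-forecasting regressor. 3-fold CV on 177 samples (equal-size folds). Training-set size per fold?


Fold size = 177/3 = 59
Training per fold = 177 - 59 = 118

118


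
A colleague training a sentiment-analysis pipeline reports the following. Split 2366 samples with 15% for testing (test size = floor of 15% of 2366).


Test = ⌊2366·15/100⌋ = 354
Train = 2366 - 354 = 2012

Train: 2012, Test: 354


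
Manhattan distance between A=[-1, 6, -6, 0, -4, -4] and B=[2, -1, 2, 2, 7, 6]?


d = |-1-2| + |6+ 1| + |-6-2| + |0-2| + |-4-7| + |-4-6|
  = 3 + 7 + 8 + 2 + 11 + 10
  = 41

41


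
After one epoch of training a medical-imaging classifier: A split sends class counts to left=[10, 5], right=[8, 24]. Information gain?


Parent = [18, 29], H_parent = 0.9601
H_left = 0.9183 (n=15), H_right = 0.8113 (n=32)
H_children = (15/47)·0.9183 + (32/47)·0.8113 = 0.8454
IG = 0.9601 - 0.8454 = 0.1147

0.1147


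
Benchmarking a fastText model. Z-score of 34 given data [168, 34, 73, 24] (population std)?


μ = 74.75, σ = 56.8655
z = (34 - 74.75)/56.8655 = -0.7166

-0.7166


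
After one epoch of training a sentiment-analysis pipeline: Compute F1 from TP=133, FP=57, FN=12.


Precision = 133/190 = 0.7
Recall = 133/145 = 0.9172
F1 = 2·P·R/(P+R) = 2·TP/(2·TP+FP+FN) = 266/(266+57+12) = 266/335 = 0.794

0.794


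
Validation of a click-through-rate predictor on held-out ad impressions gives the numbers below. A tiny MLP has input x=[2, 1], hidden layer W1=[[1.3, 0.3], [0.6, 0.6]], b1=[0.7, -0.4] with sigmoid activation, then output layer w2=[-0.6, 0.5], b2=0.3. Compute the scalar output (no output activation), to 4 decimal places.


z1[0] = (1.3)·(2) + (0.3)·(1) + 0.7 = 3.6
z1[1] = (0.6)·(2) + (0.6)·(1) - 0.4 = 1.4
h = sigmoid(z1) = [0.9734, 0.8022]
output = (-0.6)·(0.9734) + (0.5)·(0.8022) + 0.3 = 0.1171

0.1171


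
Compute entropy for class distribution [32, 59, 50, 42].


Probabilities: [32/183, 59/183, 50/183, 42/183] ≈ [0.1749, 0.3224, 0.2732, 0.2295]
H = -((32/183)·log₂(32/183) + (59/183)·log₂(59/183) + (50/183)·log₂(50/183) + (42/183)·log₂(42/183))
  = 1.9652 bits

1.9652 bits


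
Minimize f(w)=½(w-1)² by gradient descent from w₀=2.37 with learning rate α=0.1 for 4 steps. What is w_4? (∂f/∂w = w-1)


step 1: grad = 2.37-1 = 1.37; w = 2.37 - 0.1·(1.37) = 2.233
step 2: grad = 2.233-1 = 1.233; w = 2.233 - 0.1·(1.233) = 2.1097
step 3: grad = 2.1097-1 = 1.1097; w = 2.1097 - 0.1·(1.1097) = 1.99873
step 4: grad = 1.99873-1 = 0.99873; w = 1.99873 - 0.1·(0.99873) = 1.898857

1.898857


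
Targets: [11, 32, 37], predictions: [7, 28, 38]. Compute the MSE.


Squared errors: (11-7)²=16, (32-28)²=16, (37-38)²=1
Sum = 33
MSE = 33/3 = 11

11


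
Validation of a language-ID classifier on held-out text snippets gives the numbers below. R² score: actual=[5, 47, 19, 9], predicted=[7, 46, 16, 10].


ȳ = 20
SS_res = Σ(y-ŷ)² = 15
SS_tot = Σ(y-ȳ)² = 1076
R² = 1 - SS_res/SS_tot = 1 - 0.0139 = 0.9861

0.9861


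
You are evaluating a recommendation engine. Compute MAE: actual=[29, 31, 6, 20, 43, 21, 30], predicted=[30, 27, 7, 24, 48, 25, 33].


Absolute errors: |29-30|=1, |31-27|=4, |6-7|=1, |20-24|=4, |43-48|=5, |21-25|=4, |30-33|=3
Sum = 22
MAE = 22/7 = 22/7

22/7


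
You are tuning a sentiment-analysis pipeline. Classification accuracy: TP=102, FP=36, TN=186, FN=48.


Accuracy = (TP+TN)/(TP+TN+FP+FN)
= (102+186)/(372)
= 288/372 = 77.42%

77.42%


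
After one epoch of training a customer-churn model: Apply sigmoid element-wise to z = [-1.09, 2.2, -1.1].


σ(-1.09) = 1/(1+e^1.09) = 0.2516
σ(2.2) = 1/(1+e^-2.2) = 0.9002
σ(-1.1) = 1/(1+e^1.1) = 0.2497
result = [0.2516, 0.9002, 0.2497]

[0.2516, 0.9002, 0.2497]


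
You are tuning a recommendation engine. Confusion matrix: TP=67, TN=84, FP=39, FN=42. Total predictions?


Total = TP + TN + FP + FN
= 67 + 84 + 39 + 42
= 232
(Predicted positive: 106, predicted negative: 126)

232


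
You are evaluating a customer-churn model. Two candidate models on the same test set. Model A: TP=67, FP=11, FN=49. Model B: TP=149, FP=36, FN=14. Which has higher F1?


Model A: P=67/78=0.859, R=67/116=0.5776, F1=2PR/(P+R)=2TP/(2TP+FP+FN)=134/194=0.6907
Model B: P=149/185=0.8054, R=149/163=0.9141, F1=2PR/(P+R)=2TP/(2TP+FP+FN)=298/348=0.8563
0.6907 < 0.8563 → Model B

Model B


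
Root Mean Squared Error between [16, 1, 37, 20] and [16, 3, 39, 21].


MSE = 9/4 = 2.25
RMSE = √(9/4) = 1.5

1.5


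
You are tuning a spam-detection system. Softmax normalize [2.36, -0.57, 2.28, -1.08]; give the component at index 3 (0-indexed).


Exponentials: e^2.36=10.591, e^-0.57=0.5655, e^2.28=9.7767, e^-1.08=0.3396
Sum = 21.2728
Softmax = [0.4979, 0.0266, 0.4596, 0.016]
p[3] = 0.3396/21.2728 = 0.016

0.016


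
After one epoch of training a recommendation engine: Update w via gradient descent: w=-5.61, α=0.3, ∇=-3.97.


w_new = w - α·∇
= -5.61 - 0.3·-3.97
= -5.61 + 1.191
= -4.419

-4.419


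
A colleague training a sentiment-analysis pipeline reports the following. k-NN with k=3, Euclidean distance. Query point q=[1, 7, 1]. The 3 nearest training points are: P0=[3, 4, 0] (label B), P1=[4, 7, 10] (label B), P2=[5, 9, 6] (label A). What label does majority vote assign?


d(q,P0) = 3.7417  (label B)
d(q,P1) = 9.4868  (label B)
d(q,P2) = 6.7082  (label A)
Votes: A=1, B=2
Majority → B

B


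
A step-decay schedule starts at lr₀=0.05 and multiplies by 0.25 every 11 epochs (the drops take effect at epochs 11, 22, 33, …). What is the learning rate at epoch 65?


n_drops = ⌊65/11⌋ = 5
lr = 0.05·0.25^5 = 0.05·0.0009765625 = 0.000048828125

0.000048828125


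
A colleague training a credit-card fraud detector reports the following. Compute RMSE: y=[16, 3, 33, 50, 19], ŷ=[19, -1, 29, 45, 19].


MSE = 66/5 = 13.2
RMSE = √(66/5) = 3.6332

3.6332


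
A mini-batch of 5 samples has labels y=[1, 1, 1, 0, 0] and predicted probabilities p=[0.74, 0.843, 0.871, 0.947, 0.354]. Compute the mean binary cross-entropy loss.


L[0] = -ln(0.74) = 0.3011
L[1] = -ln(0.843) = 0.1708
L[2] = -ln(0.871) = 0.1381
L[3] = -ln(1-0.947) = -ln(0.053) = 2.9375
L[4] = -ln(1-0.354) = -ln(0.646) = 0.437
mean = (0.3011 + 0.1708 + 0.1381 + 2.9375 + 0.437)/5 = 0.7969

0.7969


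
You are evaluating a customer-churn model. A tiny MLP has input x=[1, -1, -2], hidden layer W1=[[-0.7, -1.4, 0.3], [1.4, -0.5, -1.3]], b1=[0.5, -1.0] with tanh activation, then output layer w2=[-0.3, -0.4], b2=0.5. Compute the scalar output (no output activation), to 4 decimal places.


z1[0] = (-0.7)·(1) + (-1.4)·(-1) + (0.3)·(-2) + 0.5 = 0.6
z1[1] = (1.4)·(1) + (-0.5)·(-1) + (-1.3)·(-2) - 1.0 = 3.5
h = tanh(z1) = [0.537, 0.9982]
output = (-0.3)·(0.537) + (-0.4)·(0.9982) + 0.5 = -0.0604

-0.0604


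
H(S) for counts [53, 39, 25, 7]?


Probabilities: [53/124, 39/124, 25/124, 7/124] ≈ [0.4274, 0.3145, 0.2016, 0.0565]
H = -((53/124)·log₂(53/124) + (39/124)·log₂(39/124) + (25/124)·log₂(25/124) + (7/124)·log₂(7/124))
  = 1.7489 bits

1.7489 bits


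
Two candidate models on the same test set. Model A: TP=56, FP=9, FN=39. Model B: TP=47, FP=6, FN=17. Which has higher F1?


Model A: P=56/65=0.8615, R=56/95=0.5895, F1=2PR/(P+R)=2TP/(2TP+FP+FN)=112/160=0.7
Model B: P=47/53=0.8868, R=47/64=0.7344, F1=2PR/(P+R)=2TP/(2TP+FP+FN)=94/117=0.8034
0.7 < 0.8034 → Model B

Model B


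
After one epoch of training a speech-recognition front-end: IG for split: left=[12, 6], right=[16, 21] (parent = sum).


Parent = [28, 27], H_parent = 0.9998
H_left = 0.9183 (n=18), H_right = 0.9868 (n=37)
H_children = (18/55)·0.9183 + (37/55)·0.9868 = 0.9644
IG = 0.9998 - 0.9644 = 0.0354

0.0354


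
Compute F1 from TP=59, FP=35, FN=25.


Precision = 59/94 = 0.6277
Recall = 59/84 = 0.7024
F1 = 2·P·R/(P+R) = 2·TP/(2·TP+FP+FN) = 118/(118+35+25) = 118/178 = 0.6629

0.6629


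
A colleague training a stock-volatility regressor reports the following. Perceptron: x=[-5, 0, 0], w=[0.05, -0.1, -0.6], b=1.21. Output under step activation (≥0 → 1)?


z = (-5)·(0.05) + (0)·(-0.1) + (0)·(-0.6) + 1.21
  = 0.96
step(z) = 1 (z≥0)

1


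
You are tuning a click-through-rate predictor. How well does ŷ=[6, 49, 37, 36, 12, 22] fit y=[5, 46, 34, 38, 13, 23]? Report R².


ȳ = 26.5
SS_res = Σ(y-ŷ)² = 25
SS_tot = Σ(y-ȳ)² = 1225.5
R² = 1 - SS_res/SS_tot = 1 - 0.0204 = 0.9796

0.9796


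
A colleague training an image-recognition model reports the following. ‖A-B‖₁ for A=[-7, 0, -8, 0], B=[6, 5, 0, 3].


d = |-7-6| + |0-5| + |-8-0| + |0-3|
  = 13 + 5 + 8 + 3
  = 29

29


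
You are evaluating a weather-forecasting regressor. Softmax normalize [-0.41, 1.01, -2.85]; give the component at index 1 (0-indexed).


Exponentials: e^-0.41=0.6637, e^1.01=2.7456, e^-2.85=0.0578
Sum = 3.4671
Softmax = [0.1914, 0.7919, 0.0167]
p[1] = 2.7456/3.4671 = 0.7919

0.7919


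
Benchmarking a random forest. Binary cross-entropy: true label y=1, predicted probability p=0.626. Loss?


BCE = -[y·ln(p) + (1-y)·ln(1-p)]
= -1·ln(0.626) - 0
= -ln(0.626) = 0.4684

0.4684


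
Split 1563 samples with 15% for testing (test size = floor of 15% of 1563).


Test = ⌊1563·15/100⌋ = 234
Train = 1563 - 234 = 1329

Train: 1329, Test: 234


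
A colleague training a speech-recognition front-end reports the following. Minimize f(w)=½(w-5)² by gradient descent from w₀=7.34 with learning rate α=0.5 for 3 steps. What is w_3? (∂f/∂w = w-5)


step 1: grad = 7.34-5 = 2.34; w = 7.34 - 0.5·(2.34) = 6.17
step 2: grad = 6.17-5 = 1.17; w = 6.17 - 0.5·(1.17) = 5.585
step 3: grad = 5.585-5 = 0.585; w = 5.585 - 0.5·(0.585) = 5.2925

5.2925


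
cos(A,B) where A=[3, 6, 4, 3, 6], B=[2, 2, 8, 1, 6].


A·B = 3·2 + 6·2 + 4·8 + 3·1 + 6·6 = 89
‖A‖ = √106 = 10.2956, ‖B‖ = √109 = 10.4403
cos = 89/(√106·√109) = 89/√11554 = 0.828

0.828


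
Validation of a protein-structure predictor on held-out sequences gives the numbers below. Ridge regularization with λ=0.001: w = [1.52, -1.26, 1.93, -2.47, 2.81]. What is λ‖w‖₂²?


‖w‖₂² = (1.52)² + (-1.26)² + (1.93)² + (-2.47)² + (2.81)²
     = 2.3104 + 1.5876 + 3.7249 + 6.1009 + 7.8961
     = 21.6199
λ·‖w‖₂² = 0.001·21.6199 = 0.02162

0.02162


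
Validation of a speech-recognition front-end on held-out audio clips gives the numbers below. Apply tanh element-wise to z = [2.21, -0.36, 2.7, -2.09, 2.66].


tanh(2.21) = 0.9762
tanh(-0.36) = -0.3452
tanh(2.7) = 0.991
tanh(-2.09) = -0.9699
tanh(2.66) = 0.9903
result = [0.9762, -0.3452, 0.991, -0.9699, 0.9903]

[0.9762, -0.3452, 0.991, -0.9699, 0.9903]


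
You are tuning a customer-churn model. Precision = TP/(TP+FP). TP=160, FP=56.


Precision = TP/(TP+FP)
= 160/(160+56)
= 160/216 = 74.07%

74.07%


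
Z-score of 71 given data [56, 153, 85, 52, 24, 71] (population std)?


μ = 73.5, σ = 40.1611
z = (71 - 73.5)/40.1611 = -0.0622

-0.0622


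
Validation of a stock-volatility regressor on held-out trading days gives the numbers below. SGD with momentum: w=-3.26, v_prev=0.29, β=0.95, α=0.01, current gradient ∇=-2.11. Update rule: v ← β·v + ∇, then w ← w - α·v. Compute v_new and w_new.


v_new = 0.95·0.29 - 2.11 = 0.2755 - 2.11 = -1.8345
w_new = -3.26 - 0.01·-1.8345 = -3.26 + 0.018345 = -3.241655

v_new=-1.8345, w_new=-3.241655


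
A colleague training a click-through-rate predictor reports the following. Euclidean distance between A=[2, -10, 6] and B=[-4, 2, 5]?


d = √((2+ 4)² + (-10-2)² + (6-5)²)
  = √(36 + 144 + 1)
  = √181 = 13.4536

13.4536


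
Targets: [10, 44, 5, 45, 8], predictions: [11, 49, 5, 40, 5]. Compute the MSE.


Squared errors: (10-11)²=1, (44-49)²=25, (5-5)²=0, (45-40)²=25, (8-5)²=9
Sum = 60
MSE = 60/5 = 12

12


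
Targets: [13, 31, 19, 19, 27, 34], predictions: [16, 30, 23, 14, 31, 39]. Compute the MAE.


Absolute errors: |13-16|=3, |31-30|=1, |19-23|=4, |19-14|=5, |27-31|=4, |34-39|=5
Sum = 22
MAE = 22/6 = 11/3

11/3


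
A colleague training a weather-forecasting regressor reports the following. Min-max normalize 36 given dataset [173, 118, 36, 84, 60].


min=36, max=173
(36-36)/(173-36) = 0/137 = 0.0

0.0


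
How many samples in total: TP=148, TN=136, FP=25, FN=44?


Total = TP + TN + FP + FN
= 148 + 136 + 25 + 44
= 353
(Predicted positive: 173, predicted negative: 180)

353


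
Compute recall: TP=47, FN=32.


Recall = TP/(TP+FN)
= 47/(47+32)
= 47/79 = 59.49%

59.49%


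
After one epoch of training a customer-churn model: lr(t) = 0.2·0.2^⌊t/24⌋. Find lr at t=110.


n_drops = ⌊110/24⌋ = 4
lr = 0.2·0.2^4 = 0.2·0.0016 = 0.00032

0.00032


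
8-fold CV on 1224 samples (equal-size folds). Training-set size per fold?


Fold size = 1224/8 = 153
Training per fold = 1224 - 153 = 1071

1071


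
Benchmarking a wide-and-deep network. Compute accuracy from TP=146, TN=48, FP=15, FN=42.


Accuracy = (TP+TN)/(TP+TN+FP+FN)
= (146+48)/(251)
= 194/251 = 77.29%

77.29%


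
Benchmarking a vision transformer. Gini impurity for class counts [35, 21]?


Probabilities: [35/56, 21/56] ≈ [0.625, 0.375]
Σpᵢ² = (1225 + 441)/56² = 1666/3136
Gini = 1 - Σpᵢ² = 1 - 1666/3136 = 0.4688

0.4688


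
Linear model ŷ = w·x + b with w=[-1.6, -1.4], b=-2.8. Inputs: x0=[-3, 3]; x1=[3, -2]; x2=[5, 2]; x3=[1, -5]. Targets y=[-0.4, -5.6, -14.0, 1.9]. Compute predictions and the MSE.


ŷ0 = (-1.6)·(-3) + (-1.4)·(3) - 2.8 = -2.2
ŷ1 = (-1.6)·(3) + (-1.4)·(-2) - 2.8 = -4.8
ŷ2 = (-1.6)·(5) + (-1.4)·(2) - 2.8 = -13.6
ŷ3 = (-1.6)·(1) + (-1.4)·(-5) - 2.8 = 2.6
errors² = [3.24, 0.64, 0.16, 0.49]
MSE = 4.5300/4 = 1.1325

1.1325


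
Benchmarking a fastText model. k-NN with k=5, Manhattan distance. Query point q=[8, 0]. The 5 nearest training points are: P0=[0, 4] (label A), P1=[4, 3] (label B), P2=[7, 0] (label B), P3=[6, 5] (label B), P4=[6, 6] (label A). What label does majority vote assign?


d(q,P0) = 12  (label A)
d(q,P1) = 7  (label B)
d(q,P2) = 1  (label B)
d(q,P3) = 7  (label B)
d(q,P4) = 8  (label A)
Votes: A=2, B=3
Majority → B

B


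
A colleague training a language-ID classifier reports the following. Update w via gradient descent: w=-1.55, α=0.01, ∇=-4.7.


w_new = w - α·∇
= -1.55 - 0.01·-4.7
= -1.55 + 0.047
= -1.503

-1.503


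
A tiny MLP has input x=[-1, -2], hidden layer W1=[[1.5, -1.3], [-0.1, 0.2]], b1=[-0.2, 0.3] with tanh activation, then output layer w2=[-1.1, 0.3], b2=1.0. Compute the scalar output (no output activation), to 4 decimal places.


z1[0] = (1.5)·(-1) + (-1.3)·(-2) - 0.2 = 0.9
z1[1] = (-0.1)·(-1) + (0.2)·(-2) + 0.3 = 0.0
h = tanh(z1) = [0.7163, 0.0]
output = (-1.1)·(0.7163) + (0.3)·(0.0) + 1.0 = 0.2121

0.2121


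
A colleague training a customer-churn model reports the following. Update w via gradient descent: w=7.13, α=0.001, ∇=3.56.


w_new = w - α·∇
= 7.13 - 0.001·3.56
= 7.13 - 0.00356
= 7.12644

7.12644


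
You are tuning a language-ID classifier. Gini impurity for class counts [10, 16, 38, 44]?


Probabilities: [10/108, 16/108, 38/108, 44/108] ≈ [0.0926, 0.1481, 0.3519, 0.4074]
Σpᵢ² = (100 + 256 + 1444 + 1936)/108² = 3736/11664
Gini = 1 - Σpᵢ² = 1 - 3736/11664 = 0.6797

0.6797


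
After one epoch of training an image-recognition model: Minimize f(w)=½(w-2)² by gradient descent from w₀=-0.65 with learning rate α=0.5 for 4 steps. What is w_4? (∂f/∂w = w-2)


step 1: grad = -0.65-2 = -2.65; w = -0.65 - 0.5·(-2.65) = 0.675
step 2: grad = 0.675-2 = -1.325; w = 0.675 - 0.5·(-1.325) = 1.3375
step 3: grad = 1.3375-2 = -0.6625; w = 1.3375 - 0.5·(-0.6625) = 1.66875
step 4: grad = 1.66875-2 = -0.33125; w = 1.66875 - 0.5·(-0.33125) = 1.834375

1.834375


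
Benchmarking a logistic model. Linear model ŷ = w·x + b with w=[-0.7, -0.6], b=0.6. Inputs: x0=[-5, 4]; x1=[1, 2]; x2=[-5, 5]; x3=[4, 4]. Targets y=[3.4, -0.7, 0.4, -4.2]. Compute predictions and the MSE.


ŷ0 = (-0.7)·(-5) + (-0.6)·(4) + 0.6 = 1.7
ŷ1 = (-0.7)·(1) + (-0.6)·(2) + 0.6 = -1.3
ŷ2 = (-0.7)·(-5) + (-0.6)·(5) + 0.6 = 1.1
ŷ3 = (-0.7)·(4) + (-0.6)·(4) + 0.6 = -4.6
errors² = [2.89, 0.36, 0.49, 0.16]
MSE = 3.9000/4 = 0.975

0.975


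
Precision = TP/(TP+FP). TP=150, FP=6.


Precision = TP/(TP+FP)
= 150/(150+6)
= 150/156 = 96.15%

96.15%


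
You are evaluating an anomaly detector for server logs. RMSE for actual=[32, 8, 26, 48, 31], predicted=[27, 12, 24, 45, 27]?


MSE = 70/5 = 14
RMSE = √(70/5) = 3.7417

3.7417


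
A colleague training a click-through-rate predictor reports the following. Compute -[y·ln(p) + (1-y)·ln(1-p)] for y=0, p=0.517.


BCE = -[y·ln(p) + (1-y)·ln(1-p)]
= -0 - 1·ln(1-0.517)
= -ln(0.483) = 0.7277

0.7277


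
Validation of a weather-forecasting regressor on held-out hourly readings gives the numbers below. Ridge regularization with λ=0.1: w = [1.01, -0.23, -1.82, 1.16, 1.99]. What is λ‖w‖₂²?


‖w‖₂² = (1.01)² + (-0.23)² + (-1.82)² + (1.16)² + (1.99)²
     = 1.0201 + 0.0529 + 3.3124 + 1.3456 + 3.9601
     = 9.6911
λ·‖w‖₂² = 0.1·9.6911 = 0.96911

0.96911


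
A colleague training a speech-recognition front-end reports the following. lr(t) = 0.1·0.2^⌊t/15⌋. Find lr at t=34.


n_drops = ⌊34/15⌋ = 2
lr = 0.1·0.2^2 = 0.1·0.04 = 0.004

0.004


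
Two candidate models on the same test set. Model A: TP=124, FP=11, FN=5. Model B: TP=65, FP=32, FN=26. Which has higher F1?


Model A: P=124/135=0.9185, R=124/129=0.9612, F1=2PR/(P+R)=2TP/(2TP+FP+FN)=248/264=0.9394
Model B: P=65/97=0.6701, R=65/91=0.7143, F1=2PR/(P+R)=2TP/(2TP+FP+FN)=130/188=0.6915
0.9394 > 0.6915 → Model A

Model A


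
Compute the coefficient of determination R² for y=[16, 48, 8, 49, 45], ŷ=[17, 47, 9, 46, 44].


ȳ = 33.2
SS_res = Σ(y-ŷ)² = 13
SS_tot = Σ(y-ȳ)² = 1538.8
R² = 1 - SS_res/SS_tot = 1 - 0.0084 = 0.9916

0.9916


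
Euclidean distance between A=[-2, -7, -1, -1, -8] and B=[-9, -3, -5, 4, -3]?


d = √((-2+ 9)² + (-7+ 3)² + (-1+ 5)² + (-1-4)² + (-8+ 3)²)
  = √(49 + 16 + 16 + 25 + 25)
  = √131 = 11.4455

11.4455


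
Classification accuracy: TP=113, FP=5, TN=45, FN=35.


Accuracy = (TP+TN)/(TP+TN+FP+FN)
= (113+45)/(198)
= 158/198 = 79.8%

79.8%


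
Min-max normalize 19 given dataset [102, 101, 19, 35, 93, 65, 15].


min=15, max=102
(19-15)/(102-15) = 4/87 = 0.046

0.046


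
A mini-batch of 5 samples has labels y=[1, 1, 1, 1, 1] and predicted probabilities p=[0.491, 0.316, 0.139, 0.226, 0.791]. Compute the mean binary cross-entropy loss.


L[0] = -ln(0.491) = 0.7113
L[1] = -ln(0.316) = 1.152
L[2] = -ln(0.139) = 1.9733
L[3] = -ln(0.226) = 1.4872
L[4] = -ln(0.791) = 0.2345
mean = (0.7113 + 1.152 + 1.9733 + 1.4872 + 0.2345)/5 = 1.1117

1.1117


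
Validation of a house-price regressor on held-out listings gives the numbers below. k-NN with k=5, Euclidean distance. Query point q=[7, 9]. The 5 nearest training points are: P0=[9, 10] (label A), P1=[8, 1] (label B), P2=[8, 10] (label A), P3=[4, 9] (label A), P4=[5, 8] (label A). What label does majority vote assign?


d(q,P0) = 2.2361  (label A)
d(q,P1) = 8.0623  (label B)
d(q,P2) = 1.4142  (label A)
d(q,P3) = 3.0  (label A)
d(q,P4) = 2.2361  (label A)
Votes: A=4, B=1
Majority → A

A


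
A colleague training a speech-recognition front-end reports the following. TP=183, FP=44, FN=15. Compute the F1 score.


Precision = 183/227 = 0.8062
Recall = 183/198 = 0.9242
F1 = 2·P·R/(P+R) = 2·TP/(2·TP+FP+FN) = 366/(366+44+15) = 366/425 = 0.8612

0.8612


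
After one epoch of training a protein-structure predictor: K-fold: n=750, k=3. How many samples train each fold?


Fold size = 750/3 = 250
Training per fold = 750 - 250 = 500

500


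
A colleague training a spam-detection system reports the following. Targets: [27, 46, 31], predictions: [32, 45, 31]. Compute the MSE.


Squared errors: (27-32)²=25, (46-45)²=1, (31-31)²=0
Sum = 26
MSE = 26/3 = 26/3

26/3


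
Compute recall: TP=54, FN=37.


Recall = TP/(TP+FN)
= 54/(54+37)
= 54/91 = 59.34%

59.34%


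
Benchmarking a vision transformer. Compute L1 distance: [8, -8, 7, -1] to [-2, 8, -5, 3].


d = |8+ 2| + |-8-8| + |7+ 5| + |-1-3|
  = 10 + 16 + 12 + 4
  = 42

42


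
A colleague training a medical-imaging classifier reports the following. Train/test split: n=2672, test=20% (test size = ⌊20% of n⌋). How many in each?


Test = ⌊2672·20/100⌋ = 534
Train = 2672 - 534 = 2138

Train: 2138, Test: 534


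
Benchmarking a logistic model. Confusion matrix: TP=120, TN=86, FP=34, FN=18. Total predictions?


Total = TP + TN + FP + FN
= 120 + 86 + 34 + 18
= 258
(Predicted positive: 154, predicted negative: 104)

258


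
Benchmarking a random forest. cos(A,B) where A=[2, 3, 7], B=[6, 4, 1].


A·B = 2·6 + 3·4 + 7·1 = 31
‖A‖ = √62 = 7.874, ‖B‖ = √53 = 7.2801
cos = 31/(√62·√53) = 31/√3286 = 0.5408

0.5408


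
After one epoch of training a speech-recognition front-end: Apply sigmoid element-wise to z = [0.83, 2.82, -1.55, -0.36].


σ(0.83) = 1/(1+e^-0.83) = 0.6964
σ(2.82) = 1/(1+e^-2.82) = 0.9437
σ(-1.55) = 1/(1+e^1.55) = 0.1751
σ(-0.36) = 1/(1+e^0.36) = 0.411
result = [0.6964, 0.9437, 0.1751, 0.411]

[0.6964, 0.9437, 0.1751, 0.411]


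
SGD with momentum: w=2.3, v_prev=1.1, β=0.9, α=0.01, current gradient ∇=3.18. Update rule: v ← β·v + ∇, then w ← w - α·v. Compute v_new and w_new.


v_new = 0.9·1.1 + 3.18 = 0.99 + 3.18 = 4.17
w_new = 2.3 - 0.01·4.17 = 2.3 - 0.0417 = 2.2583

v_new=4.17, w_new=2.2583


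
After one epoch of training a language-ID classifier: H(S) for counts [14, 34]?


Probabilities: [14/48, 34/48] ≈ [0.2917, 0.7083]
H = -((14/48)·log₂(14/48) + (34/48)·log₂(34/48))
  = 0.8709 bits

0.8709 bits


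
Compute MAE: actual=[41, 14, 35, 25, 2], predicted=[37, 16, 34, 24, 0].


Absolute errors: |41-37|=4, |14-16|=2, |35-34|=1, |25-24|=1, |2-0|=2
Sum = 10
MAE = 10/5 = 2

2


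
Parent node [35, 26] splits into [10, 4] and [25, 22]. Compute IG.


Parent = [35, 26], H_parent = 0.9842
H_left = 0.8631 (n=14), H_right = 0.9971 (n=47)
H_children = (14/61)·0.8631 + (47/61)·0.9971 = 0.9663
IG = 0.9842 - 0.9663 = 0.0179

0.0179


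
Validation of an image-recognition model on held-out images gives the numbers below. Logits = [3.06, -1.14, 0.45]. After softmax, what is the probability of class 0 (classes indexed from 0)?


Exponentials: e^3.06=21.3276, e^-1.14=0.3198, e^0.45=1.5683
Sum = 23.2157
Softmax = [0.9187, 0.0138, 0.0676]
p[0] = 21.3276/23.2157 = 0.9187

0.9187


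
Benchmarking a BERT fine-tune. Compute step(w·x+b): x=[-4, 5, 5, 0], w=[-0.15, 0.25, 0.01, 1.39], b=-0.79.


z = (-4)·(-0.15) + (5)·(0.25) + (5)·(0.01) + (0)·(1.39) - 0.79
  = 1.11
step(z) = 1 (z≥0)

1


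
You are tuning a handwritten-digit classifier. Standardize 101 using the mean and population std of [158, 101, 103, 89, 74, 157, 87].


μ = 109.8571, σ = 31.4162
z = (101 - 109.8571)/31.4162 = -0.2819

-0.2819


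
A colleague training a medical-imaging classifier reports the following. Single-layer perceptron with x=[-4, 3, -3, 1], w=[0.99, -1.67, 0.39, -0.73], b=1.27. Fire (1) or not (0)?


z = (-4)·(0.99) + (3)·(-1.67) + (-3)·(0.39) + (1)·(-0.73) + 1.27
  = -9.6
step(z) = 0 (z<0)

0


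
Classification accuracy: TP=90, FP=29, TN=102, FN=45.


Accuracy = (TP+TN)/(TP+TN+FP+FN)
= (90+102)/(266)
= 192/266 = 72.18%

72.18%


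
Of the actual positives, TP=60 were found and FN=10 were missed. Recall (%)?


Recall = TP/(TP+FN)
= 60/(60+10)
= 60/70 = 85.71%

85.71%


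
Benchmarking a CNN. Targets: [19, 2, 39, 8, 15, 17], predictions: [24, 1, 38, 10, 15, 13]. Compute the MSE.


Squared errors: (19-24)²=25, (2-1)²=1, (39-38)²=1, (8-10)²=4, (15-15)²=0, (17-13)²=16
Sum = 47
MSE = 47/6 = 47/6

47/6


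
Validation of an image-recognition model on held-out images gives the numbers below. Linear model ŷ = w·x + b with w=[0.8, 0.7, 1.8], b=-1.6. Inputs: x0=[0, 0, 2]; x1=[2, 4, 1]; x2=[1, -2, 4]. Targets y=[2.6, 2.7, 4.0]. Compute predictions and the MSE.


ŷ0 = (0.8)·(0) + (0.7)·(0) + (1.8)·(2) - 1.6 = 2.0
ŷ1 = (0.8)·(2) + (0.7)·(4) + (1.8)·(1) - 1.6 = 4.6
ŷ2 = (0.8)·(1) + (0.7)·(-2) + (1.8)·(4) - 1.6 = 5.0
errors² = [0.36, 3.61, 1.0]
MSE = 4.9700/3 = 1.6567

1.6567


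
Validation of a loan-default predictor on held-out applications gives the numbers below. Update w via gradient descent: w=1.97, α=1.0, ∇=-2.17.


w_new = w - α·∇
= 1.97 - 1.0·-2.17
= 1.97 + 2.17
= 4.14

4.14


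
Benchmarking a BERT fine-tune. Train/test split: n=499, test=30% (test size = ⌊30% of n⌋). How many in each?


Test = ⌊499·30/100⌋ = 149
Train = 499 - 149 = 350

Train: 350, Test: 149


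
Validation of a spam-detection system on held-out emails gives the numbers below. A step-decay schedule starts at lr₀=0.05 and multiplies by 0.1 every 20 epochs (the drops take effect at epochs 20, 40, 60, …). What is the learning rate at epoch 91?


n_drops = ⌊91/20⌋ = 4
lr = 0.05·0.1^4 = 0.05·0.0001 = 0.000005

0.000005


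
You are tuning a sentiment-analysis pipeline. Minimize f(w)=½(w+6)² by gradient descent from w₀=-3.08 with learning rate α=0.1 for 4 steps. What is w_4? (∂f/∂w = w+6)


step 1: grad = -3.08+6 = 2.92; w = -3.08 - 0.1·(2.92) = -3.372
step 2: grad = -3.372+6 = 2.628; w = -3.372 - 0.1·(2.628) = -3.6348
step 3: grad = -3.6348+6 = 2.3652; w = -3.6348 - 0.1·(2.3652) = -3.87132
step 4: grad = -3.87132+6 = 2.12868; w = -3.87132 - 0.1·(2.12868) = -4.084188

-4.084188


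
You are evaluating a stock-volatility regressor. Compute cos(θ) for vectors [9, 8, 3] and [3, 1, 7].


A·B = 9·3 + 8·1 + 3·7 = 56
‖A‖ = √154 = 12.4097, ‖B‖ = √59 = 7.6811
cos = 56/(√154·√59) = 56/√9086 = 0.5875

0.5875


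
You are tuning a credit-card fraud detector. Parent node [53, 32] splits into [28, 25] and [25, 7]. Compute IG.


Parent = [53, 32], H_parent = 0.9555
H_left = 0.9977 (n=53), H_right = 0.7579 (n=32)
H_children = (53/85)·0.9977 + (32/85)·0.7579 = 0.9074
IG = 0.9555 - 0.9074 = 0.0481

0.0481


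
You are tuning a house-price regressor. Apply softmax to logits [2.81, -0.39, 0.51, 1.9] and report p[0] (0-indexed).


Exponentials: e^2.81=16.6099, e^-0.39=0.6771, e^0.51=1.6653, e^1.9=6.6859
Sum = 25.6382
Softmax = [0.6479, 0.0264, 0.065, 0.2608]
p[0] = 16.6099/25.6382 = 0.6479

0.6479


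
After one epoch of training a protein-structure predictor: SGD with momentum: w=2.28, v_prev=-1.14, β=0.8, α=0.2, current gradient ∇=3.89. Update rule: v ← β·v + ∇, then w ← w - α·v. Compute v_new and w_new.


v_new = 0.8·-1.14 + 3.89 = -0.912 + 3.89 = 2.978
w_new = 2.28 - 0.2·2.978 = 2.28 - 0.5956 = 1.6844

v_new=2.978, w_new=1.6844


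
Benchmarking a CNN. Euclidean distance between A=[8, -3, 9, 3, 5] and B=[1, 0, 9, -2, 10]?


d = √((8-1)² + (-3-0)² + (9-9)² + (3+ 2)² + (5-10)²)
  = √(49 + 9 + 0 + 25 + 25)
  = √108 = 10.3923

10.3923


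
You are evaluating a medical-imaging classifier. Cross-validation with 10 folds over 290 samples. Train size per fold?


Fold size = 290/10 = 29
Training per fold = 290 - 29 = 261

261


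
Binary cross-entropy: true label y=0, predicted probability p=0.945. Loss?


BCE = -[y·ln(p) + (1-y)·ln(1-p)]
= -0 - 1·ln(1-0.945)
= -ln(0.055) = 2.9004

2.9004


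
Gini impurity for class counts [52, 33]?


Probabilities: [52/85, 33/85] ≈ [0.6118, 0.3882]
Σpᵢ² = (2704 + 1089)/85² = 3793/7225
Gini = 1 - Σpᵢ² = 1 - 3793/7225 = 0.475

0.475


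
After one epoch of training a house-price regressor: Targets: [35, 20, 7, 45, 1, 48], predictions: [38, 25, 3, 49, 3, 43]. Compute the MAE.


Absolute errors: |35-38|=3, |20-25|=5, |7-3|=4, |45-49|=4, |1-3|=2, |48-43|=5
Sum = 23
MAE = 23/6 = 23/6

23/6


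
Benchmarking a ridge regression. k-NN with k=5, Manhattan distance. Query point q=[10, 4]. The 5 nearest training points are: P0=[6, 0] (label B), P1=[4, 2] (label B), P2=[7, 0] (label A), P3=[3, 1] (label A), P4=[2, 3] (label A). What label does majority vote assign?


d(q,P0) = 8  (label B)
d(q,P1) = 8  (label B)
d(q,P2) = 7  (label A)
d(q,P3) = 10  (label A)
d(q,P4) = 9  (label A)
Votes: A=3, B=2
Majority → A

A


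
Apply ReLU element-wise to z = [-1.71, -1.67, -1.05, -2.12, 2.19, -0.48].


ReLU(-1.71) = max(0, -1.71) = 0.0
ReLU(-1.67) = max(0, -1.67) = 0.0
ReLU(-1.05) = max(0, -1.05) = 0.0
ReLU(-2.12) = max(0, -2.12) = 0.0
ReLU(2.19) = max(0, 2.19) = 2.19
ReLU(-0.48) = max(0, -0.48) = 0.0
result = [0.0, 0.0, 0.0, 0.0, 2.19, 0.0]

[0.0, 0.0, 0.0, 0.0, 2.19, 0.0]
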